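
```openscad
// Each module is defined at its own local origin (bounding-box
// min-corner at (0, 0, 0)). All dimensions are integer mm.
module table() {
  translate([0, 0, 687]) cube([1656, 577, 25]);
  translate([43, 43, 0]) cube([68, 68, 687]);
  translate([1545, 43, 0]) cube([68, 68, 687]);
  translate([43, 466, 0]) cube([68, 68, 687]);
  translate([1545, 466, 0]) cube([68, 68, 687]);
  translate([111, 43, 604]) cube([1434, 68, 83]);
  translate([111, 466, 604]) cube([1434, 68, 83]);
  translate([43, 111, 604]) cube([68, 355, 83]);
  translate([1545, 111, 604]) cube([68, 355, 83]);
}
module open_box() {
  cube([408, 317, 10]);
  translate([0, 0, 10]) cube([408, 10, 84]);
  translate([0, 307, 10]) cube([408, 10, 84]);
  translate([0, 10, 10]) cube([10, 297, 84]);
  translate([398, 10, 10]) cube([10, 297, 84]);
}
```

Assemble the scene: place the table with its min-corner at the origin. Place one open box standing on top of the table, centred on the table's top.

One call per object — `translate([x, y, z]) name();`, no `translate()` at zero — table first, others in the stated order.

table();
translate([624, 130, 712]) open_box();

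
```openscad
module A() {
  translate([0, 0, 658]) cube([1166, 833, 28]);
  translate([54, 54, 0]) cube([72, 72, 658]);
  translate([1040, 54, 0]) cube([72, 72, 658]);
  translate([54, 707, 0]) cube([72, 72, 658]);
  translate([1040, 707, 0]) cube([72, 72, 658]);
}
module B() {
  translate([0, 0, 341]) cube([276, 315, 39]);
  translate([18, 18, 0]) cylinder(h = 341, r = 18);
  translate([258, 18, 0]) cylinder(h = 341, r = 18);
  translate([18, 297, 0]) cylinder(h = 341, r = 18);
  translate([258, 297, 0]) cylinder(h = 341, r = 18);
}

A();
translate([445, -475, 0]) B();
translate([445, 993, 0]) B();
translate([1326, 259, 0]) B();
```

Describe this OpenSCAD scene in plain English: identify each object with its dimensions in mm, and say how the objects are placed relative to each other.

A is a table: top 1166 mm (x) × 833 mm (y), 28 mm thick, upper face at z = 686 mm, on four 72×72 mm square legs, each inset 54 mm from the nearest pair of top edges, running from z = 0 to the bottom of the top.

B is a four-legged stool. The seat is 276×315 mm, 39 mm thick, top at z = 380 mm. It stands on four round legs, each 36 mm in diameter, from z = 0 to the seat underside, each leg's axis is inset half a diameter from the nearest pair of seat edges (so the leg's bounding box is flush with the corner).

Three stools sit around the table at the −y, +y, +x sides.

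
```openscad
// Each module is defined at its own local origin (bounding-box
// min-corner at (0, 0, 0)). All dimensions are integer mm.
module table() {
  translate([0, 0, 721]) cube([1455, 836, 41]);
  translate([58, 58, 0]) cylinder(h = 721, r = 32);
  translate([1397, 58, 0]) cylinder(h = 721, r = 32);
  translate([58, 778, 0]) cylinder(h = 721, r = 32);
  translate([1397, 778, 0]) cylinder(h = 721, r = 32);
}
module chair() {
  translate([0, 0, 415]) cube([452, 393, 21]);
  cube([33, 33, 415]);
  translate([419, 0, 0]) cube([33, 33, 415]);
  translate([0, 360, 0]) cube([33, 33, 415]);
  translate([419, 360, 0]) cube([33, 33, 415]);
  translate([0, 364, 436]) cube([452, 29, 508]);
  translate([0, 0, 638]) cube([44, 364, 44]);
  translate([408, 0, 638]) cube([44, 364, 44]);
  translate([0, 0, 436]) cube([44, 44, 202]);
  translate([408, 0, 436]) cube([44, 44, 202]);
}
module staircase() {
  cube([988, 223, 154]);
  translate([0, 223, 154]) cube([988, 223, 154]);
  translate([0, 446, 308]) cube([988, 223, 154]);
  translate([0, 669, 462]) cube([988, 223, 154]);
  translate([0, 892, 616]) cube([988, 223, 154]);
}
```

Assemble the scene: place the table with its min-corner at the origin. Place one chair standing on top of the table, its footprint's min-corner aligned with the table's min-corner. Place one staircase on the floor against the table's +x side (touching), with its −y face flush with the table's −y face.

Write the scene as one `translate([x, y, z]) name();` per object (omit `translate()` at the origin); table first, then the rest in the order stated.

table();
translate([0, 0, 762]) chair();
translate([1455, 0, 0]) staircase();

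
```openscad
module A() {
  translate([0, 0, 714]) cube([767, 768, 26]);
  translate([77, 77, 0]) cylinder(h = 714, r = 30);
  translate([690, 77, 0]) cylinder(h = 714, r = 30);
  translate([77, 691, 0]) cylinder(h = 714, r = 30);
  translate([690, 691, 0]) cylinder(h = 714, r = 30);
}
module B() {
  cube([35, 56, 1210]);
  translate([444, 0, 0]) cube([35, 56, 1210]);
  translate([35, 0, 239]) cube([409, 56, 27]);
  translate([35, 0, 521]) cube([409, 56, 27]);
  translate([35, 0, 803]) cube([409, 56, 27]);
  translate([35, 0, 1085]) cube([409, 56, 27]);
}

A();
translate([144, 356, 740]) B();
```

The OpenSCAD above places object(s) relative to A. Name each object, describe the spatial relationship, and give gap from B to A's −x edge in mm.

The ladder's min-x is at 144; the table's min-x is 0; gap = 144 mm.

A is a table. B is a ladder. The ladder is on top of the table, centred. The gap from the ladder to the table's −x edge is 144 mm.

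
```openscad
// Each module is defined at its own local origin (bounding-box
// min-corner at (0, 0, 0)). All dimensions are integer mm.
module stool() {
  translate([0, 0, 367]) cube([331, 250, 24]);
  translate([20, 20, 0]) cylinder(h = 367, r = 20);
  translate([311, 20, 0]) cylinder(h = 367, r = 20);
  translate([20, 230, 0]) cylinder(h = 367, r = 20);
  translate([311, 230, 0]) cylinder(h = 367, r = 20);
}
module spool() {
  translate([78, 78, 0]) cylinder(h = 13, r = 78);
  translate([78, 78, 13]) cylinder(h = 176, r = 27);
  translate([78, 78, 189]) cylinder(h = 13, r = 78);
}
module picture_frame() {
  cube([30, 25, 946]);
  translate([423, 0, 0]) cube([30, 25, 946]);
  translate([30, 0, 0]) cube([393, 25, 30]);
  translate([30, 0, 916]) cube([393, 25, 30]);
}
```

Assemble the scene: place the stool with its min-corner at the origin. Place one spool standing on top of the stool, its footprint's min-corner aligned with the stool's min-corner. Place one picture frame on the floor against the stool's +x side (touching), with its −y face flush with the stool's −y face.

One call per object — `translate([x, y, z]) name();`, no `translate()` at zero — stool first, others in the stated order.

stool();
translate([0, 0, 391]) spool();
translate([331, 0, 0]) picture_frame();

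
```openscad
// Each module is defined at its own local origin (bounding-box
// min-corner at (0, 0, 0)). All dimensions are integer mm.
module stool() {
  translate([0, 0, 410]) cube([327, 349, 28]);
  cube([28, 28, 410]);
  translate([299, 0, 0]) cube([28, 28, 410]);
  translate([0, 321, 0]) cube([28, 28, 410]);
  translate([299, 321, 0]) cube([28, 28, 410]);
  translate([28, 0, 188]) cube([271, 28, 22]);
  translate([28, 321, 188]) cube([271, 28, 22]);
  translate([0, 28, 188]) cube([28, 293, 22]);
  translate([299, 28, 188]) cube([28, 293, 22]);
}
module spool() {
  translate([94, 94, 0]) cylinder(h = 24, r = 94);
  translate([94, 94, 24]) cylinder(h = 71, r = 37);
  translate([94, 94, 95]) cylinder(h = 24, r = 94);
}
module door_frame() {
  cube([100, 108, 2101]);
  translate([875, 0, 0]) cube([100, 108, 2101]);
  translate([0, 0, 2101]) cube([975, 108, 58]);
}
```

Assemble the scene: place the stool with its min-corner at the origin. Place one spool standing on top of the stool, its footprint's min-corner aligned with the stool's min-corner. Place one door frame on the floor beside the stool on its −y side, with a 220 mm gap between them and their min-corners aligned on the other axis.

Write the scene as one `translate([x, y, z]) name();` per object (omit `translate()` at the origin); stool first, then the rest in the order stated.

stool();
translate([0, 0, 438]) spool();
translate([0, -328, 0]) door_frame();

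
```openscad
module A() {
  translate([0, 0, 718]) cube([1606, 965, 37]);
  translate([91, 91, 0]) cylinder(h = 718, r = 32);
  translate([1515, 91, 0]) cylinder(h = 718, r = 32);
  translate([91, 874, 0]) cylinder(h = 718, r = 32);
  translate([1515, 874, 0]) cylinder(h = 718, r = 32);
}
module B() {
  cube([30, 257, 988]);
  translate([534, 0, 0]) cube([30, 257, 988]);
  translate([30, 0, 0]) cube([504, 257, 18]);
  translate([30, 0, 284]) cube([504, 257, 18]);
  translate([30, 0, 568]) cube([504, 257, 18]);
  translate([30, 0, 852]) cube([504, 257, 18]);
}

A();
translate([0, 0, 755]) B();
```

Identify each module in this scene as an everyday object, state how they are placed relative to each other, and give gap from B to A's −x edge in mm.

A is a table. B is a bookshelf. The bookshelf is on top of the table. The gap from the bookshelf to the table's −x edge is 0 mm.

The bookshelf's min-x is at 0; the table's min-x is 0; gap = 0 mm.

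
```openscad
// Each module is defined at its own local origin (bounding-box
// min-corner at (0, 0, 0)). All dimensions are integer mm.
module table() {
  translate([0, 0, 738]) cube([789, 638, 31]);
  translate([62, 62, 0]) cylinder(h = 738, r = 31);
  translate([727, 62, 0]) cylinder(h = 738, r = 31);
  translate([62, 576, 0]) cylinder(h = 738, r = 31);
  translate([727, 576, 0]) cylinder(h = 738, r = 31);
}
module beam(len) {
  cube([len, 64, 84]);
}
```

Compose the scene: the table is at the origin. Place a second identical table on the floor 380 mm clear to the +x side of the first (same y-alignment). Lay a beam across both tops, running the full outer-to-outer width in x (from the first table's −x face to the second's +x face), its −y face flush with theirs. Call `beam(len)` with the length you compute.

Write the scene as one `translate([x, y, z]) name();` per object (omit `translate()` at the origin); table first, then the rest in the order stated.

table();
translate([1169, 0, 0]) table();
translate([0, 0, 769]) beam(1958);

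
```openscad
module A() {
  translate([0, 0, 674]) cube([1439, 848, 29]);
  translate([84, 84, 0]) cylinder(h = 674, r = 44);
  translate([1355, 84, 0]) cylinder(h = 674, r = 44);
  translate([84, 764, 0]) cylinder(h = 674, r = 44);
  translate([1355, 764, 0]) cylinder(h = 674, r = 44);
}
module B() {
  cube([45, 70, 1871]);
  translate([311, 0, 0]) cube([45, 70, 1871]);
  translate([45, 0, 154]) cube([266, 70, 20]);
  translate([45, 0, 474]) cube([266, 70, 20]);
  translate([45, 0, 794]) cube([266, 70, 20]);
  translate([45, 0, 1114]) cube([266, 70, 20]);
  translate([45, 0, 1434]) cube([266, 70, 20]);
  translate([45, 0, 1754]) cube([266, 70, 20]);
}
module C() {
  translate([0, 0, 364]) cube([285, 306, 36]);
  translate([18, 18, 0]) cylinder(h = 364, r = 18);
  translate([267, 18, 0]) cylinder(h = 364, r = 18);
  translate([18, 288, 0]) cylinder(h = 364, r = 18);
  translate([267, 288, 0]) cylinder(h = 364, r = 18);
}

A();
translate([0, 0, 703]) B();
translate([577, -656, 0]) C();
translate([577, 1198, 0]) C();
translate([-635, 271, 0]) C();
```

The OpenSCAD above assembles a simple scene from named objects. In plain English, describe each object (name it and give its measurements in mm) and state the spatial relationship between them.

A is a table with a 1439×848 mm rectangular top, 29 mm thick, top surface at z = 703 mm, supported by four round legs of 88 mm diameter, each leg's bounding box inset 40 mm from the nearest pair of top edges, running from the floor.

B is a straight ladder. Two 45×70 mm vertical rails, 1871 mm tall, stand 356 mm apart (outside-to-outside) with their front faces coplanar on the −y side. 6 rungs, each 70 mm deep and 20 mm tall, span between the inner faces of the rails, front faces flush with the rails. The lowest rung's underside is at z = 154 mm and rungs are spaced 320 mm apart (underside to underside).

C is a simple wooden stool: a rectangular seat 285 mm (x) by 306 mm (y), 36 mm thick, top face at z = 400 mm, on four round legs, each 36 mm in diameter. The legs rest on z = 0, each leg's axis is inset half a diameter from the nearest pair of seat edges (so the leg's bounding box is flush with the corner).

The ladder is on top of the table. Three stools sit around the table at the −y, +y, −x sides.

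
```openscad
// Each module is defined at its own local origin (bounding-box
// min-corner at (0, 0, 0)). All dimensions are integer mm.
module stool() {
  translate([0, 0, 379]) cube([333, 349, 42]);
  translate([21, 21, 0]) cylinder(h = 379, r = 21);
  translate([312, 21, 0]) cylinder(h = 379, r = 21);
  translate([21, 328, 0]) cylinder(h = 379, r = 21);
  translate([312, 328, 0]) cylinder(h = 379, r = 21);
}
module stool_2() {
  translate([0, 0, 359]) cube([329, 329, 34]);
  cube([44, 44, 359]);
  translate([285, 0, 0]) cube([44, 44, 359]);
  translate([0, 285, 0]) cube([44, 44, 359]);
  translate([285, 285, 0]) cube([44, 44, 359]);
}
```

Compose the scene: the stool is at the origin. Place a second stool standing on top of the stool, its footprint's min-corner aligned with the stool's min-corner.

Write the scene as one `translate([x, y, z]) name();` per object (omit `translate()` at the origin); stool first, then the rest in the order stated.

stool();
translate([0, 0, 421]) stool_2();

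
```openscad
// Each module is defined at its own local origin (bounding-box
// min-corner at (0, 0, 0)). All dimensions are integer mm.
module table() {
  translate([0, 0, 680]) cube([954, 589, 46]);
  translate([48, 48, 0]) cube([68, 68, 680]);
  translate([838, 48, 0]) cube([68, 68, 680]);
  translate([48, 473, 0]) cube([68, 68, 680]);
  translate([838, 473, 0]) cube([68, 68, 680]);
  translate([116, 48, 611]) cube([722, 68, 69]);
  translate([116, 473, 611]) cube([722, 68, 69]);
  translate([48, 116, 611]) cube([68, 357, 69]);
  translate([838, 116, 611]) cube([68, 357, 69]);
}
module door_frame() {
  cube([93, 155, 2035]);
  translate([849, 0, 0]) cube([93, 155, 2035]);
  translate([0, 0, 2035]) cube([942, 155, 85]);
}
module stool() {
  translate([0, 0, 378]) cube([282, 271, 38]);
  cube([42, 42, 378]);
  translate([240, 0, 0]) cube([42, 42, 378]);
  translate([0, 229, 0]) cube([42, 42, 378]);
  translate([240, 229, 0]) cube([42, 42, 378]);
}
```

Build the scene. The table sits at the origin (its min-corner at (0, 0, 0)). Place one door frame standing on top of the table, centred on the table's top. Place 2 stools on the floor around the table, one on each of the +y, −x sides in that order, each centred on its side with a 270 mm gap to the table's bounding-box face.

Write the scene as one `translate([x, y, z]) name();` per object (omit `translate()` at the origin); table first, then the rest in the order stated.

table();
translate([6, 217, 726]) door_frame();
translate([336, 859, 0]) stool();
translate([-552, 159, 0]) stool();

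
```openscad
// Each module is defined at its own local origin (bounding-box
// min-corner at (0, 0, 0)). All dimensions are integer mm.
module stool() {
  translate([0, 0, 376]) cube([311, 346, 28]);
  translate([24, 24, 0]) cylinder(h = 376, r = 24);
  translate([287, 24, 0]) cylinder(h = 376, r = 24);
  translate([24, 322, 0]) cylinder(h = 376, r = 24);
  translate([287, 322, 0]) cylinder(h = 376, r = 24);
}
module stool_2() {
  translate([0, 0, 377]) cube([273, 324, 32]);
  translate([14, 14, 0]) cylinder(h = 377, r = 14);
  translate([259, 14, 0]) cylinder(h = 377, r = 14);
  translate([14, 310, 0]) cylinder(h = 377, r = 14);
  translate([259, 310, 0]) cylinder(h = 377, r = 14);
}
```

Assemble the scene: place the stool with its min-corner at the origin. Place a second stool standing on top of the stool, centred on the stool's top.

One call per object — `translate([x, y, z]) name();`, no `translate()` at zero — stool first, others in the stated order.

stool();
translate([19, 11, 404]) stool_2();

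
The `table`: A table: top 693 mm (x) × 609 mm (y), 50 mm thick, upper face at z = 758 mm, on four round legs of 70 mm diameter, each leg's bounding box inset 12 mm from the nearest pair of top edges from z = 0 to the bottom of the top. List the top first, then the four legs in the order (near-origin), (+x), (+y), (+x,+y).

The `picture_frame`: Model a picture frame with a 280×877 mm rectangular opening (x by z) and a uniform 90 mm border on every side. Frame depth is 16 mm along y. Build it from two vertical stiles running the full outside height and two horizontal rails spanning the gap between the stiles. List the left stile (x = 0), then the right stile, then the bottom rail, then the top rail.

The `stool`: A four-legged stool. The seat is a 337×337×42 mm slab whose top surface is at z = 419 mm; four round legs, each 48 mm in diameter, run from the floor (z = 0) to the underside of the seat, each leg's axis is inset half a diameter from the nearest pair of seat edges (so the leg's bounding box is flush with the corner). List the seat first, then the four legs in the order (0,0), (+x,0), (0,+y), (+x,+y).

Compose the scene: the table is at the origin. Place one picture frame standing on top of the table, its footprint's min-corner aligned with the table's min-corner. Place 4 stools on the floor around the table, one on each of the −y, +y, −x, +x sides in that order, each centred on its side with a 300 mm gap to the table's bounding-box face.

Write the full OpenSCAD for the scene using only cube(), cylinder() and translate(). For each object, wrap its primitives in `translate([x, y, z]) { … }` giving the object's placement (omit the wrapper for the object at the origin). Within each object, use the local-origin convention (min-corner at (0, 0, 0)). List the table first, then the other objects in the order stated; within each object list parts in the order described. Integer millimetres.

translate([0, 0, 708]) cube([693, 609, 50]);
translate([47, 47, 0]) cylinder(h = 708, r = 35);
translate([646, 47, 0]) cylinder(h = 708, r = 35);
translate([47, 562, 0]) cylinder(h = 708, r = 35);
translate([646, 562, 0]) cylinder(h = 708, r = 35);
translate([0, 0, 758]) {
  cube([90, 16, 1057]);
  translate([370, 0, 0]) cube([90, 16, 1057]);
  translate([90, 0, 0]) cube([280, 16, 90]);
  translate([90, 0, 967]) cube([280, 16, 90]);
}
translate([178, -637, 0]) {
  translate([0, 0, 377]) cube([337, 337, 42]);
  translate([24, 24, 0]) cylinder(h = 377, r = 24);
  translate([313, 24, 0]) cylinder(h = 377, r = 24);
  translate([24, 313, 0]) cylinder(h = 377, r = 24);
  translate([313, 313, 0]) cylinder(h = 377, r = 24);
}
translate([178, 909, 0]) {
  translate([0, 0, 377]) cube([337, 337, 42]);
  translate([24, 24, 0]) cylinder(h = 377, r = 24);
  translate([313, 24, 0]) cylinder(h = 377, r = 24);
  translate([24, 313, 0]) cylinder(h = 377, r = 24);
  translate([313, 313, 0]) cylinder(h = 377, r = 24);
}
translate([-637, 136, 0]) {
  translate([0, 0, 377]) cube([337, 337, 42]);
  translate([24, 24, 0]) cylinder(h = 377, r = 24);
  translate([313, 24, 0]) cylinder(h = 377, r = 24);
  translate([24, 313, 0]) cylinder(h = 377, r = 24);
  translate([313, 313, 0]) cylinder(h = 377, r = 24);
}
translate([993, 136, 0]) {
  translate([0, 0, 377]) cube([337, 337, 42]);
  translate([24, 24, 0]) cylinder(h = 377, r = 24);
  translate([313, 24, 0]) cylinder(h = 377, r = 24);
  translate([24, 313, 0]) cylinder(h = 377, r = 24);
  translate([313, 313, 0]) cylinder(h = 377, r = 24);
}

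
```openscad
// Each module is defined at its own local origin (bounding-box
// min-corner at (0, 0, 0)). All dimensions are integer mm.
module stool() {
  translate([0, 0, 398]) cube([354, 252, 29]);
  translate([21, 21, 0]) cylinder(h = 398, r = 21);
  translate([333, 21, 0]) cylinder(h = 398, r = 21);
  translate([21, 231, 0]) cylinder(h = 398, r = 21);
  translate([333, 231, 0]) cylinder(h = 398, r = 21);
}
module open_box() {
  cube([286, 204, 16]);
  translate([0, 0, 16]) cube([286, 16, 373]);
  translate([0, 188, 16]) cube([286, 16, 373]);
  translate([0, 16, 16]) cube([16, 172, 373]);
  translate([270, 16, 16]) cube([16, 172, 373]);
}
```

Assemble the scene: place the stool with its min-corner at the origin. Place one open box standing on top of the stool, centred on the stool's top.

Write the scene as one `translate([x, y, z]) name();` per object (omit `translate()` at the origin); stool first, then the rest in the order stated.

stool();
translate([34, 24, 427]) open_box();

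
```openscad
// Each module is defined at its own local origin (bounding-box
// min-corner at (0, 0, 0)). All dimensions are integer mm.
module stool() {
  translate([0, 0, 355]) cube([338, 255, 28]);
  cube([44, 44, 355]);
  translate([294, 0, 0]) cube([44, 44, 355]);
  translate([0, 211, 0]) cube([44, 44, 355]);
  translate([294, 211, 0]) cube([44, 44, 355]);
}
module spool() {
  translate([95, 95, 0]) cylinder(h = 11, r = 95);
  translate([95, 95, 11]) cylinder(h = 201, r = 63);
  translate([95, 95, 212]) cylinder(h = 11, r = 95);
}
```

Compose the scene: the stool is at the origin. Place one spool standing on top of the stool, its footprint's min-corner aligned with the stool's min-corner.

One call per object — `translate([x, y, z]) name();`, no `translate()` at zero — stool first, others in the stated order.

stool();
translate([0, 0, 383]) spool();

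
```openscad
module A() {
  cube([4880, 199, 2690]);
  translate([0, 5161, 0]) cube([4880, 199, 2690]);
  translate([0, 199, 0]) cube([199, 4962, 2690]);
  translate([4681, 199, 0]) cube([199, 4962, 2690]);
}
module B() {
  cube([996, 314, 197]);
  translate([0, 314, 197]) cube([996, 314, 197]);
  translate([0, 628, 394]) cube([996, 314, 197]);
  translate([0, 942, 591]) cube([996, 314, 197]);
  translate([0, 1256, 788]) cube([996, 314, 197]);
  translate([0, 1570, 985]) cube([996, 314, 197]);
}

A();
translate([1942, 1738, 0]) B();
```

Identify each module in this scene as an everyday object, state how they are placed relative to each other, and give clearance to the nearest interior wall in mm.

A is a house frame. B is a staircase. The staircase sits inside the house frame, centred. The clearance to the nearest interior wall is 1539 mm.

Clearances: x = 1743, y = 1539; minimum 1539 mm.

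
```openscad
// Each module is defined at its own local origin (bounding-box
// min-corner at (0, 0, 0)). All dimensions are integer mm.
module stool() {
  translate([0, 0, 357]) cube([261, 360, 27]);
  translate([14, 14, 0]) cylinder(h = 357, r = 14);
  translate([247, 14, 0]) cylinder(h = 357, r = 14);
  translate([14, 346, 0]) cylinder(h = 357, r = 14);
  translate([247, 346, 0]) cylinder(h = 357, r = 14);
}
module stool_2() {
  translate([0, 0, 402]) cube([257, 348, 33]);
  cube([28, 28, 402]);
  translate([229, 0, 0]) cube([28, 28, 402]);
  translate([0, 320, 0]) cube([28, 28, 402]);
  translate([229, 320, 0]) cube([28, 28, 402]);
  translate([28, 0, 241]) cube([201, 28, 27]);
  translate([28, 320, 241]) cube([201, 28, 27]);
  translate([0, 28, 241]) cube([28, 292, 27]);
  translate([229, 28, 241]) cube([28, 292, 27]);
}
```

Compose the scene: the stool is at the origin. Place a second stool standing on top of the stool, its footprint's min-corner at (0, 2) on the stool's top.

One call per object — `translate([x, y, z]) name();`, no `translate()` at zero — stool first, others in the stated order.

stool();
translate([0, 2, 384]) stool_2();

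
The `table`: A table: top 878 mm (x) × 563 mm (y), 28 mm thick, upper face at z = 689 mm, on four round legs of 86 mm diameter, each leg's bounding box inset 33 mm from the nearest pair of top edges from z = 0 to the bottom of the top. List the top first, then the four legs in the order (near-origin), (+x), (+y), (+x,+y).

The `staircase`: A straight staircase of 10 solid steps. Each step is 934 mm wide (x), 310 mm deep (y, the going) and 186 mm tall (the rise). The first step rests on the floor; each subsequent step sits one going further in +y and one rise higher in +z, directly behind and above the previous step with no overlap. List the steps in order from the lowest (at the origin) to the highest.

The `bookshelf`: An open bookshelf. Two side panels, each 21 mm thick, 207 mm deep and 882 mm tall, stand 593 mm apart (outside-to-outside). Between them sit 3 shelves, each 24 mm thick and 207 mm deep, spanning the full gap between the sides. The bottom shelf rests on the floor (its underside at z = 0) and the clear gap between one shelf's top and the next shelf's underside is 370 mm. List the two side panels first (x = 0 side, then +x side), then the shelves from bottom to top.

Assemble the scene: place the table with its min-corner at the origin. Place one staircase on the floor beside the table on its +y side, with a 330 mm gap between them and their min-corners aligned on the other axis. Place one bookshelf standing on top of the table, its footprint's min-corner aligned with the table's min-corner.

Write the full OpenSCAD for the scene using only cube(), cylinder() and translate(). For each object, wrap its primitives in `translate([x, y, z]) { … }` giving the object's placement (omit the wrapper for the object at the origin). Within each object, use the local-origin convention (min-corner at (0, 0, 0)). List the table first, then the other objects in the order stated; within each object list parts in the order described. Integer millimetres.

translate([0, 0, 661]) cube([878, 563, 28]);
translate([76, 76, 0]) cylinder(h = 661, r = 43);
translate([802, 76, 0]) cylinder(h = 661, r = 43);
translate([76, 487, 0]) cylinder(h = 661, r = 43);
translate([802, 487, 0]) cylinder(h = 661, r = 43);
translate([0, 893, 0]) {
  cube([934, 310, 186]);
  translate([0, 310, 186]) cube([934, 310, 186]);
  translate([0, 620, 372]) cube([934, 310, 186]);
  translate([0, 930, 558]) cube([934, 310, 186]);
  translate([0, 1240, 744]) cube([934, 310, 186]);
  translate([0, 1550, 930]) cube([934, 310, 186]);
  translate([0, 1860, 1116]) cube([934, 310, 186]);
  translate([0, 2170, 1302]) cube([934, 310, 186]);
  translate([0, 2480, 1488]) cube([934, 310, 186]);
  translate([0, 2790, 1674]) cube([934, 310, 186]);
}
translate([0, 0, 689]) {
  cube([21, 207, 882]);
  translate([572, 0, 0]) cube([21, 207, 882]);
  translate([21, 0, 0]) cube([551, 207, 24]);
  translate([21, 0, 394]) cube([551, 207, 24]);
  translate([21, 0, 788]) cube([551, 207, 24]);
}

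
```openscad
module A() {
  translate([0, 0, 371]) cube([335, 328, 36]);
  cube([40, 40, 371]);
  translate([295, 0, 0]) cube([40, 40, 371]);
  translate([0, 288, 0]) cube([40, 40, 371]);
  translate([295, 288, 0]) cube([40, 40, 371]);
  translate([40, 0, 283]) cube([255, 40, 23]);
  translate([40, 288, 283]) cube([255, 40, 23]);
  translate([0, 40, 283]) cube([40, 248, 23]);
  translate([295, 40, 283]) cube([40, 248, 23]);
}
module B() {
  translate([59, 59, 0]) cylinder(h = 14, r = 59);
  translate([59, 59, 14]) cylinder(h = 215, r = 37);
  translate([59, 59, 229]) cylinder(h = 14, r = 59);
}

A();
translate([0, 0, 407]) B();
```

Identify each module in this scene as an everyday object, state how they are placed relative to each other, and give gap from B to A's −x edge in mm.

A is a stool. B is a spool. The spool is on top of the stool. The gap from the spool to the stool's −x edge is 0 mm.

The spool's min-x is at 0; the stool's min-x is 0; gap = 0 mm.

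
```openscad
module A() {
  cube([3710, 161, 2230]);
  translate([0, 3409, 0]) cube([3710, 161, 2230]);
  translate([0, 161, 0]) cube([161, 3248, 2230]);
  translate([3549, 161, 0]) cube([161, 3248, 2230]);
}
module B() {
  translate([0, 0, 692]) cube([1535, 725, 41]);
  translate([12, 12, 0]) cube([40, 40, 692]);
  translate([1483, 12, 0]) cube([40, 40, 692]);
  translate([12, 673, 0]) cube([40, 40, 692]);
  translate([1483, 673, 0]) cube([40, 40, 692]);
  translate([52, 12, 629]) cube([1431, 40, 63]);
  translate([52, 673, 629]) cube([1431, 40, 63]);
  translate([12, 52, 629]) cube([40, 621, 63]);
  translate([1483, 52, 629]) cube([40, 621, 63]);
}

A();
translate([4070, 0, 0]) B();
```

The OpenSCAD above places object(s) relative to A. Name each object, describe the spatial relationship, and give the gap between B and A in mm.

A is a house frame. B is a table. The table is on the floor beside the house frame on its +x side. The gap between the table and the house frame is 360 mm.

The table's nearest face is 360 mm from the house frame's +x face.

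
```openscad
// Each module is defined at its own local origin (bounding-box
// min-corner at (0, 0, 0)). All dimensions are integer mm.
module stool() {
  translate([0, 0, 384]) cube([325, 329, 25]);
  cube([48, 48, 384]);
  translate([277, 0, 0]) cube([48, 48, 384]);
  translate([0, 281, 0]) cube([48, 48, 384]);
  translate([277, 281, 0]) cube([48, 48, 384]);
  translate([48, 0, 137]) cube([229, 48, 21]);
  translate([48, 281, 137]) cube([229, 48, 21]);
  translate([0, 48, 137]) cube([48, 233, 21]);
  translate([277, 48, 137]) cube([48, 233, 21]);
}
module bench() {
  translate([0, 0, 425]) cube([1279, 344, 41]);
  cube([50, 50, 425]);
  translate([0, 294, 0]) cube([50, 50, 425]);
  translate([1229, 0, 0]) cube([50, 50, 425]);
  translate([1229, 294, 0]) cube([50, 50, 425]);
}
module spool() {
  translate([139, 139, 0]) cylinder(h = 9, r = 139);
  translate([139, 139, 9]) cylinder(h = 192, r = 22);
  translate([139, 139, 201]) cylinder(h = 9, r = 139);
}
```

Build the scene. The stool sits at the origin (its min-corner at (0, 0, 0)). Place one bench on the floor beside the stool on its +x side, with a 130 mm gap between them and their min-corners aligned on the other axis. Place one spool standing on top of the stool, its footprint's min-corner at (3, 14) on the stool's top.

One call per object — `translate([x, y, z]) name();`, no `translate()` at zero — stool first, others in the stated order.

stool();
translate([455, 0, 0]) bench();
translate([3, 14, 409]) spool();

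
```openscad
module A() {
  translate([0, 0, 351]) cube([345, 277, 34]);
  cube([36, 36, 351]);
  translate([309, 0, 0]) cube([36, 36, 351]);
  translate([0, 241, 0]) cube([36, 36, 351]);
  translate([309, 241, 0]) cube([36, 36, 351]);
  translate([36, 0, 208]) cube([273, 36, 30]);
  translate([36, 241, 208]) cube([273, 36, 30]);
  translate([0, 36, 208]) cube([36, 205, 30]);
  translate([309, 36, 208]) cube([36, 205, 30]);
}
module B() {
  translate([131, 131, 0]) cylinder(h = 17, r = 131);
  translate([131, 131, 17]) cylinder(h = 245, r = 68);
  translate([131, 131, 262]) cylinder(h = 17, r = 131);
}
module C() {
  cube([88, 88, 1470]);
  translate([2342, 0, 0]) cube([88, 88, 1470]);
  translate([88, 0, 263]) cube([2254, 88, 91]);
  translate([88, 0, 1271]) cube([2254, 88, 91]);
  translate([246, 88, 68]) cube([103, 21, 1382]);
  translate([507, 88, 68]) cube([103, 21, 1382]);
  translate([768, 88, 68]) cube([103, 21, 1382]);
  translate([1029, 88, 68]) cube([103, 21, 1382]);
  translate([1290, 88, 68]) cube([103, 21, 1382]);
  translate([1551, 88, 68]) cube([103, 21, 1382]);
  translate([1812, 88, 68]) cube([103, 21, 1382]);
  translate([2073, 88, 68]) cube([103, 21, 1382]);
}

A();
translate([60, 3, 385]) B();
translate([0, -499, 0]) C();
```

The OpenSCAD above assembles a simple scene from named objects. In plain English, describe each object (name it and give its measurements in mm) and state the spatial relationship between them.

A is a simple wooden stool: a rectangular seat 345 mm (x) by 277 mm (y), 34 mm thick, top face at z = 385 mm, on four square legs, each 36×36 mm in cross-section. The legs rest on z = 0, each flush with a corner of the seat. Four stretchers, 36 mm wide and 30 mm tall, connect adjacent legs with their undersides at z = 208 mm, each running between the inner faces of the legs it joins and aligned with the legs' outer faces on the other axis.

B is a spool: two coaxial disc flanges of radius 131 mm and thickness 17 mm, joined by a core cylinder of radius 68 mm and height 245 mm. The lower flange rests on z = 0 and the three cylinders share a vertical axis.

C is a fence section. Two 88×88 mm posts, 1470 mm tall, stand on the floor with a clear span of 2254 mm between their inner faces. Two horizontal rails of 88×91 mm section span the gap between the posts with their undersides at z = 263 mm and z = 1271 mm, flush with the posts' −y face. 8 pickets, each 103 mm wide, 21 mm thick and 1382 mm tall, are fixed to the +y face of the rails with their bottoms at z = 68 mm, evenly spaced across the span with equal gaps (rounded down to the nearest mm) at the −x end and between each pair — any rounding remainder accumulates at the +x end.

The spool is on top of the stool. The fence section is on the floor beside the stool on its −y side.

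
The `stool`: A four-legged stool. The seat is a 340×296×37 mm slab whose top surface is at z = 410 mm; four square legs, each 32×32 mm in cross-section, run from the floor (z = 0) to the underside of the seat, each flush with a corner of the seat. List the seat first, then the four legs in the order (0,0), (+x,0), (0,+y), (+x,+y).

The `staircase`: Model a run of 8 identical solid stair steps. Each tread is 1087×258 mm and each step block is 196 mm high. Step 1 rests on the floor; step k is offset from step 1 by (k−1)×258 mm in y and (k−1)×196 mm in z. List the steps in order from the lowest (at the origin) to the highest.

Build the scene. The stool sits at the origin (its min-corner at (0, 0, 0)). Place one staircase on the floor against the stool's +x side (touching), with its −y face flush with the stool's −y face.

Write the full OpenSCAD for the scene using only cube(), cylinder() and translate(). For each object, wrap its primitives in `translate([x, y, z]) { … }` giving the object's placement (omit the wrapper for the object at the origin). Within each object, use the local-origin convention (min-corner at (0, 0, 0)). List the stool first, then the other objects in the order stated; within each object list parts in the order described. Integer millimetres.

translate([0, 0, 373]) cube([340, 296, 37]);
cube([32, 32, 373]);
translate([308, 0, 0]) cube([32, 32, 373]);
translate([0, 264, 0]) cube([32, 32, 373]);
translate([308, 264, 0]) cube([32, 32, 373]);
translate([340, 0, 0]) {
  cube([1087, 258, 196]);
  translate([0, 258, 196]) cube([1087, 258, 196]);
  translate([0, 516, 392]) cube([1087, 258, 196]);
  translate([0, 774, 588]) cube([1087, 258, 196]);
  translate([0, 1032, 784]) cube([1087, 258, 196]);
  translate([0, 1290, 980]) cube([1087, 258, 196]);
  translate([0, 1548, 1176]) cube([1087, 258, 196]);
  translate([0, 1806, 1372]) cube([1087, 258, 196]);
}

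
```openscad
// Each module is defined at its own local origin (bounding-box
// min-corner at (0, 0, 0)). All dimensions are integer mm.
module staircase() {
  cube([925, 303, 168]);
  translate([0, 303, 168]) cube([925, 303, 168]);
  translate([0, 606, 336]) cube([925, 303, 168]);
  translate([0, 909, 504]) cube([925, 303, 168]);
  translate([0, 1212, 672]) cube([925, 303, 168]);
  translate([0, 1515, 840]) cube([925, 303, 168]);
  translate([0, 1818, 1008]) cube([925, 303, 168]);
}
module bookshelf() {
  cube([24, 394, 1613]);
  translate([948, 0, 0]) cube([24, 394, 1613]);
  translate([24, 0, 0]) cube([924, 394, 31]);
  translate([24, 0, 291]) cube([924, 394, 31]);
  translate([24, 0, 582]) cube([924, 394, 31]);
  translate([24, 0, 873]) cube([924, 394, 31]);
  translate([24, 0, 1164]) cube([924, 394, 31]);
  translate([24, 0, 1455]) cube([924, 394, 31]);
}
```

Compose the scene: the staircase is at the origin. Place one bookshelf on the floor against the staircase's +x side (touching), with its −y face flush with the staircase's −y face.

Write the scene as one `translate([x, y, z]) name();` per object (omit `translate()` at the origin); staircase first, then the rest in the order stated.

staircase();
translate([925, 0, 0]) bookshelf();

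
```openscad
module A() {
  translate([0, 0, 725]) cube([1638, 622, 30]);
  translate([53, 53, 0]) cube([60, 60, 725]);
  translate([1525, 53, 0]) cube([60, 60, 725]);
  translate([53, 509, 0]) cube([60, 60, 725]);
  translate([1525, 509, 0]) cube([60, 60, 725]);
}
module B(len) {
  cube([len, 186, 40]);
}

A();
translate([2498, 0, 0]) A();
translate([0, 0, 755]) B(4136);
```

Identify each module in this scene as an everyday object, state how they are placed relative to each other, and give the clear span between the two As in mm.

Second table starts at x = 2498; first ends at x = 1638; clear span = 2498 − 1638 = 860 mm.

A is a table. B is a beam. A beam spans the tops of two tables. The clear span between the two tables is 860 mm.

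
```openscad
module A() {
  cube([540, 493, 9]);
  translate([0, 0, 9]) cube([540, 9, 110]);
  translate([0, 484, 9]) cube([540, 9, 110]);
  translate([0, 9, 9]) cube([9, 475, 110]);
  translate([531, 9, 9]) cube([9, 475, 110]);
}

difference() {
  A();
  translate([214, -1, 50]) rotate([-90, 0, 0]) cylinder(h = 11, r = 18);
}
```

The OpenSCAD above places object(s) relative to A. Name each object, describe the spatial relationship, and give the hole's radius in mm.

A is an open box. The open box has a circular hole through its front wall. The hole's radius is 18 mm.

The subtracted cylinder has r = 18 mm.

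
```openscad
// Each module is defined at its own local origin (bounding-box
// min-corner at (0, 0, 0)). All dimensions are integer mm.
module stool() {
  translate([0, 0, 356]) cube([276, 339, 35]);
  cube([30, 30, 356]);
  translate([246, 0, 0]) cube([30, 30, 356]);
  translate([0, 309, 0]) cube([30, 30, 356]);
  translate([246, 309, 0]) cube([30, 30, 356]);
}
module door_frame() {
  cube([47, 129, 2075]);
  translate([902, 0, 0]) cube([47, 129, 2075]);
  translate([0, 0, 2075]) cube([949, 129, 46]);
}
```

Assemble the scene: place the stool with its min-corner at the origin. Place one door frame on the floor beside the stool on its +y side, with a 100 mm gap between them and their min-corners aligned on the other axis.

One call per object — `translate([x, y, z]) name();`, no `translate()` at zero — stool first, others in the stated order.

stool();
translate([0, 439, 0]) door_frame();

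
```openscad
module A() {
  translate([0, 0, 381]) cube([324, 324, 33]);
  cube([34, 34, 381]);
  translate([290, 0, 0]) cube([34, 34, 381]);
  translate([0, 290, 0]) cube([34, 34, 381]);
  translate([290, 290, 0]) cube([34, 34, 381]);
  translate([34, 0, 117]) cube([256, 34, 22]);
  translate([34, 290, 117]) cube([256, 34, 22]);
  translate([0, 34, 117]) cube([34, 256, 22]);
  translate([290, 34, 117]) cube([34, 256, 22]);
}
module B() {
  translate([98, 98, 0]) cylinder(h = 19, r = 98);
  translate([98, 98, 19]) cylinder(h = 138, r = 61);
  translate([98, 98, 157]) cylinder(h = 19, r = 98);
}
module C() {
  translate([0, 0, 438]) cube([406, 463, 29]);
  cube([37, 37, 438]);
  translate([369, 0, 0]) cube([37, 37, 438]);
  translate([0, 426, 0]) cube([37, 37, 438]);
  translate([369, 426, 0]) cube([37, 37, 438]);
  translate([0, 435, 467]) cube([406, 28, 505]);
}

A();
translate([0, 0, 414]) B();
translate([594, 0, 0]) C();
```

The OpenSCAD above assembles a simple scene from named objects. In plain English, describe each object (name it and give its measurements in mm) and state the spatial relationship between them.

A is a four-legged stool. The seat is a 324×324×33 mm slab whose top surface is at z = 414 mm; four square legs, each 34×34 mm in cross-section, run from the floor (z = 0) to the underside of the seat, each flush with a corner of the seat. Four stretchers, 34 mm wide and 22 mm tall, connect adjacent legs with their undersides at z = 117 mm, each running between the inner faces of the legs it joins and aligned with the legs' outer faces on the other axis.

B is a spool: two coaxial disc flanges of radius 98 mm and thickness 19 mm, joined by a core cylinder of radius 61 mm and height 138 mm. The lower flange rests on z = 0 and the three cylinders share a vertical axis.

C is a chair: 406×463 mm seat, 29 mm thick, top at z = 467 mm, on four 37 mm square corner legs flush with the seat edges. A 28 mm thick backrest slab spans the full seat width, extending 505 mm above the seat top, its back face flush with the seat's +y edge.

The spool is on top of the stool. The chair is on the floor beside the stool on its +x side.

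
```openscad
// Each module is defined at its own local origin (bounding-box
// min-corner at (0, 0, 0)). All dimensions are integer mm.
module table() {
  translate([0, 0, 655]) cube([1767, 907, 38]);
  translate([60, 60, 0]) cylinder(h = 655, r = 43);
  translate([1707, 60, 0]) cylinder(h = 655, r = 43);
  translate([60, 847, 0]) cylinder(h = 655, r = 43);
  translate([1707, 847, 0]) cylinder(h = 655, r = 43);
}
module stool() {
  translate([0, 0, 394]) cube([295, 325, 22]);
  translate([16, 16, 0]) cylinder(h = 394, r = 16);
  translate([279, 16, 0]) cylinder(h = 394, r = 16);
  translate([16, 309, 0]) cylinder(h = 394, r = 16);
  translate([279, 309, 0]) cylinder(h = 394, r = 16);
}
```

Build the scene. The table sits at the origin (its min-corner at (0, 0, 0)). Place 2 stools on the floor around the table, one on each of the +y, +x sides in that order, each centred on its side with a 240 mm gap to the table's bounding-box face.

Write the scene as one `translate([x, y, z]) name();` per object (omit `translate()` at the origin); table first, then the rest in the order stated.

table();
translate([736, 1147, 0]) stool();
translate([2007, 291, 0]) stool();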